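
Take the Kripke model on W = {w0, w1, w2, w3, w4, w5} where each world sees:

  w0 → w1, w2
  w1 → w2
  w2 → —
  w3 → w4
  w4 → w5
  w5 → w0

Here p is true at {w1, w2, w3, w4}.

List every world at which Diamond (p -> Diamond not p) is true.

w0: successors {w1, w2}; p -> Diamond not p there: w1:F, w2:F. ✗
w1: successors {w2}; p -> Diamond not p there: w2:F. ✗
w2: no successors, so Diamond (p -> Diamond not p) fails. ✗
w3: successors {w4}; p -> Diamond not p there: w4:T. ✓
w4: successors {w5}; p -> Diamond not p there: w5:T. ✓
w5: successors {w0}; p -> Diamond not p there: w0:T. ✓

{w3, w4, w5}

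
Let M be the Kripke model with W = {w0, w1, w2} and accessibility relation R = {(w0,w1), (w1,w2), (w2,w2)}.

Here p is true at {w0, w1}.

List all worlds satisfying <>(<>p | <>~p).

w0: successors {w1}; <>p | <>~p there: w1:T. ✓
w1: successors {w2}; <>p | <>~p there: w2:T. ✓
w2: successors {w2}; <>p | <>~p there: w2:T. ✓

{w0, w1, w2}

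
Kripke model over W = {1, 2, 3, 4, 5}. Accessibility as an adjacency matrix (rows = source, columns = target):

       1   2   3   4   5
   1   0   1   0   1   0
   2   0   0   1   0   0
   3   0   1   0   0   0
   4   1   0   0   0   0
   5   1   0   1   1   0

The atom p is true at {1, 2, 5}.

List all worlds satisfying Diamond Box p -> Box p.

{3, 4}

1: Diamond Box p is T, Box p is F. ✗
2: Diamond Box p is T, Box p is F. ✗
3: Diamond Box p is F, Box p is T. ✓
4: Diamond Box p is F, Box p is T. ✓
5: Diamond Box p is T, Box p is F. ✗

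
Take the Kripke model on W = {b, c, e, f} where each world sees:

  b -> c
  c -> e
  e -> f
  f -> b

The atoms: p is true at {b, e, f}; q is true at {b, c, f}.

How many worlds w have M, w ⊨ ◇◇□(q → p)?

3

b: successors {c}; ◇□(q → p) there: c:T. ✓
c: successors {e}; ◇□(q → p) there: e:T. ✓
e: successors {f}; ◇□(q → p) there: f:F. ✗
f: successors {b}; ◇□(q → p) there: b:T. ✓
Satisfying worlds: {b, c, f}.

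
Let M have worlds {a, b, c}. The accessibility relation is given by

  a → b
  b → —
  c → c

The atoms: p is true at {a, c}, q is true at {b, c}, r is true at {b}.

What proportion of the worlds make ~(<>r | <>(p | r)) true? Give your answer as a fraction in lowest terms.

a: <>r | <>(p | r) is T. ✗
b: <>r | <>(p | r) is F. ✓
c: <>r | <>(p | r) is T. ✗
That's 1 of 3 worlds, so 1/3.

1/3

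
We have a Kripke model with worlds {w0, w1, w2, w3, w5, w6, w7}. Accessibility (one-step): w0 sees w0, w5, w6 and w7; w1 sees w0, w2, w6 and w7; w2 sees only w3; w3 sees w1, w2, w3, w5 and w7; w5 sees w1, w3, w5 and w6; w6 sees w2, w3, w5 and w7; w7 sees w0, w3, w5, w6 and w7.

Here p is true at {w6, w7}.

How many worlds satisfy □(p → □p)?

w0: successors {w0, w5, w6, w7}; p → □p there: w0:T, w5:T, w6:F, w7:F. ✗
w1: successors {w0, w2, w6, w7}; p → □p there: w0:T, w2:T, w6:F, w7:F. ✗
w2: successors {w3}; p → □p there: w3:T. ✓
w3: successors {w1, w2, w3, w5, w7}; p → □p there: w1:T, w2:T, w3:T, w5:T, w7:F. ✗
w5: successors {w1, w3, w5, w6}; p → □p there: w1:T, w3:T, w5:T, w6:F. ✗
w6: successors {w2, w3, w5, w7}; p → □p there: w2:T, w3:T, w5:T, w7:F. ✗
w7: successors {w0, w3, w5, w6, w7}; p → □p there: w0:T, w3:T, w5:T, w6:F, w7:F. ✗
Satisfying worlds: {w2}.

1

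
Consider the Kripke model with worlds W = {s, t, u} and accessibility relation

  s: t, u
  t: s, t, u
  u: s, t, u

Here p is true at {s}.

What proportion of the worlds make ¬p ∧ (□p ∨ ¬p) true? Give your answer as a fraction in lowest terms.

s: ¬p is F, □p ∨ ¬p is F. ✗
t: ¬p is T, □p ∨ ¬p is T. ✓
u: ¬p is T, □p ∨ ¬p is T. ✓
That's 2 of 3 worlds, so 2/3.

2/3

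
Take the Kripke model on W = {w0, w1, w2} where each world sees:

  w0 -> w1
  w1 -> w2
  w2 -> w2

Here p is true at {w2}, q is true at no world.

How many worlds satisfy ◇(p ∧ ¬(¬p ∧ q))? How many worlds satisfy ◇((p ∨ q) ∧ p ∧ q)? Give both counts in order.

2 and 0

For ◇(p ∧ ¬(¬p ∧ q)):
w0: successors {w1}; p ∧ ¬(¬p ∧ q) there: w1:F. ✗
w1: successors {w2}; p ∧ ¬(¬p ∧ q) there: w2:T. ✓
w2: successors {w2}; p ∧ ¬(¬p ∧ q) there: w2:T. ✓
— 2 worlds.
For ◇((p ∨ q) ∧ p ∧ q):
w0: successors {w1}; (p ∨ q) ∧ p ∧ q there: w1:F. ✗
w1: successors {w2}; (p ∨ q) ∧ p ∧ q there: w2:F. ✗
w2: successors {w2}; (p ∨ q) ∧ p ∧ q there: w2:F. ✗
— 0 worlds.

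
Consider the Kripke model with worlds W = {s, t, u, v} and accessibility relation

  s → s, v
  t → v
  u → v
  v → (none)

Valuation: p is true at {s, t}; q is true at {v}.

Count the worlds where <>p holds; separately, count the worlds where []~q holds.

1 and 1

For <>p:
s: successors {s, v}; p there: s:T, v:F. ✓
t: successors {v}; p there: v:F. ✗
u: successors {v}; p there: v:F. ✗
v: no successors, so <>p fails. ✗
— 1 world.
For []~q:
s: successors {s, v}; ~q there: s:T, v:F. ✗
t: successors {v}; ~q there: v:F. ✗
u: successors {v}; ~q there: v:F. ✗
v: no successors, so []~q holds vacuously. ✓
— 1 world.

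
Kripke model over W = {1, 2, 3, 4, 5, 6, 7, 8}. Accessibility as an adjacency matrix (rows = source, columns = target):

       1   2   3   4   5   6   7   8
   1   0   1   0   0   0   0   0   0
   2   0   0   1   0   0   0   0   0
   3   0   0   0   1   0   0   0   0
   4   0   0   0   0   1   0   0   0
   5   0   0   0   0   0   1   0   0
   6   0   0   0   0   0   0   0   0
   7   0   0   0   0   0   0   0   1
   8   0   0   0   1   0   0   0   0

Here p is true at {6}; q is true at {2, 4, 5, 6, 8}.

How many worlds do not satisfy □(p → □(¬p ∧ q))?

0

1: successors {2}; p → □(¬p ∧ q) there: 2:T. ✓
2: successors {3}; p → □(¬p ∧ q) there: 3:T. ✓
3: successors {4}; p → □(¬p ∧ q) there: 4:T. ✓
4: successors {5}; p → □(¬p ∧ q) there: 5:T. ✓
5: successors {6}; p → □(¬p ∧ q) there: 6:T. ✓
6: no successors, so □(p → □(¬p ∧ q)) holds vacuously. ✓
7: successors {8}; p → □(¬p ∧ q) there: 8:T. ✓
8: successors {4}; p → □(¬p ∧ q) there: 4:T. ✓
Satisfying worlds: {1, 2, 3, 4, 5, 6, 7, 8}.
So □(p → □(¬p ∧ q)) fails at the other 0 worlds.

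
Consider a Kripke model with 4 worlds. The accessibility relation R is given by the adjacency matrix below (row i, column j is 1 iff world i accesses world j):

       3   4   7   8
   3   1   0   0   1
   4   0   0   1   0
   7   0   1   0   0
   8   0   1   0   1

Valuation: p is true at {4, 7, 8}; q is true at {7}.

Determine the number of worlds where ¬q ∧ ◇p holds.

3: ¬q is T, ◇p is T. ✓
4: ¬q is T, ◇p is T. ✓
7: ¬q is F, ◇p is T. ✗
8: ¬q is T, ◇p is T. ✓
Satisfying worlds: {3, 4, 8}.

3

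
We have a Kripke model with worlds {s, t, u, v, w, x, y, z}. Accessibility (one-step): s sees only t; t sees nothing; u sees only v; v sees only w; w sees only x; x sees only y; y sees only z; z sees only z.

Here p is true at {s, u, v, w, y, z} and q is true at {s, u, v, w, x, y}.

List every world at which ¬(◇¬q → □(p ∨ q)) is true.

s: ◇¬q → □(p ∨ q) is F. ✓
t: ◇¬q → □(p ∨ q) is T. ✗
u: ◇¬q → □(p ∨ q) is T. ✗
v: ◇¬q → □(p ∨ q) is T. ✗
w: ◇¬q → □(p ∨ q) is T. ✗
x: ◇¬q → □(p ∨ q) is T. ✗
y: ◇¬q → □(p ∨ q) is T. ✗
z: ◇¬q → □(p ∨ q) is T. ✗

{s}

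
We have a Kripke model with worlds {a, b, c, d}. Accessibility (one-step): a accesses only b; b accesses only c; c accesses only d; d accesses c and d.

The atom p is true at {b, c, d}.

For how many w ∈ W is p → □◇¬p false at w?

3

a: p is F, □◇¬p is F. ✓
b: p is T, □◇¬p is F. ✗
c: p is T, □◇¬p is F. ✗
d: p is T, □◇¬p is F. ✗
Satisfying worlds: {a}.
So p → □◇¬p fails at the other 3 worlds.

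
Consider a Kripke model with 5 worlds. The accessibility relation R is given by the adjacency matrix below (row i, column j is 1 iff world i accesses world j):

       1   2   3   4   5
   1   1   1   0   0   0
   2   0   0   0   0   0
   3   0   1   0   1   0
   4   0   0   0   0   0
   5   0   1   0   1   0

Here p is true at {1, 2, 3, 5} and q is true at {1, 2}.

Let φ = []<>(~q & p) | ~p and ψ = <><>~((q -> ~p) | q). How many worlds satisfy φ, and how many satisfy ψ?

For []<>(~q & p) | ~p:
1: []<>(~q & p) is F, ~p is F. ✗
2: []<>(~q & p) is T, ~p is F. ✓
3: []<>(~q & p) is F, ~p is F. ✗
4: []<>(~q & p) is T, ~p is T. ✓
5: []<>(~q & p) is F, ~p is F. ✗
— 2 worlds.
For <><>~((q -> ~p) | q):
1: successors {1, 2}; <>~((q -> ~p) | q) there: 1:F, 2:F. ✗
2: no successors, so <><>~((q -> ~p) | q) fails. ✗
3: successors {2, 4}; <>~((q -> ~p) | q) there: 2:F, 4:F. ✗
4: no successors, so <><>~((q -> ~p) | q) fails. ✗
5: successors {2, 4}; <>~((q -> ~p) | q) there: 2:F, 4:F. ✗
— 0 worlds.

2 and 0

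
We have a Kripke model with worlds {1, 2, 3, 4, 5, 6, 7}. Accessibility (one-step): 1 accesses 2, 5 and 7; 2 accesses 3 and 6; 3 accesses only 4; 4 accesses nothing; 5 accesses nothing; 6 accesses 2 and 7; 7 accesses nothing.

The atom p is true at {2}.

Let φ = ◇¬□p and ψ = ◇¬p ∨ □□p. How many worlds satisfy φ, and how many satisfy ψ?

3 and 7

For ◇¬□p:
1: successors {2, 5, 7}; ¬□p there: 2:T, 5:F, 7:F. ✓
2: successors {3, 6}; ¬□p there: 3:T, 6:T. ✓
3: successors {4}; ¬□p there: 4:F. ✗
4: no successors, so ◇¬□p fails. ✗
5: no successors, so ◇¬□p fails. ✗
6: successors {2, 7}; ¬□p there: 2:T, 7:F. ✓
7: no successors, so ◇¬□p fails. ✗
— 3 worlds.
For ◇¬p ∨ □□p:
1: ◇¬p is T, □□p is F. ✓
2: ◇¬p is T, □□p is F. ✓
3: ◇¬p is T, □□p is T. ✓
4: ◇¬p is F, □□p is T. ✓
5: ◇¬p is F, □□p is T. ✓
6: ◇¬p is T, □□p is F. ✓
7: ◇¬p is F, □□p is T. ✓
— 7 worlds.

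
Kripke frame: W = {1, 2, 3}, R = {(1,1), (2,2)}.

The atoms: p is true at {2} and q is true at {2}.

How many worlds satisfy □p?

1: successors {1}; p there: 1:F. ✗
2: successors {2}; p there: 2:T. ✓
3: no successors, so □p holds vacuously. ✓
Satisfying worlds: {2, 3}.

2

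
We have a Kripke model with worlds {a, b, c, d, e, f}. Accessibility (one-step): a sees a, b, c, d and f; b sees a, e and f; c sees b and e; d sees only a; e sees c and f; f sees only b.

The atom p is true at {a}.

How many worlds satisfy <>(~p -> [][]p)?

a: successors {a, b, c, d, f}; ~p -> [][]p there: a:T, b:F, c:F, d:F, f:F. ✓
b: successors {a, e, f}; ~p -> [][]p there: a:T, e:F, f:F. ✓
c: successors {b, e}; ~p -> [][]p there: b:F, e:F. ✗
d: successors {a}; ~p -> [][]p there: a:T. ✓
e: successors {c, f}; ~p -> [][]p there: c:F, f:F. ✗
f: successors {b}; ~p -> [][]p there: b:F. ✗
Satisfying worlds: {a, b, d}.

3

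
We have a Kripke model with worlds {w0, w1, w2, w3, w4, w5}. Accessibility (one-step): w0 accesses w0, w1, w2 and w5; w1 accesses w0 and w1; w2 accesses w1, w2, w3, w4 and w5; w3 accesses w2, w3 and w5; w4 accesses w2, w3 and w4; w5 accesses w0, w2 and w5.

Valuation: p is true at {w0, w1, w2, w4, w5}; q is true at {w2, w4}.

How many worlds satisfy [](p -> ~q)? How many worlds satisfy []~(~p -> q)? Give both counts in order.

For [](p -> ~q):
w0: successors {w0, w1, w2, w5}; p -> ~q there: w0:T, w1:T, w2:F, w5:T. ✗
w1: successors {w0, w1}; p -> ~q there: w0:T, w1:T. ✓
w2: successors {w1, w2, w3, w4, w5}; p -> ~q there: w1:T, w2:F, w3:T, w4:F, w5:T. ✗
w3: successors {w2, w3, w5}; p -> ~q there: w2:F, w3:T, w5:T. ✗
w4: successors {w2, w3, w4}; p -> ~q there: w2:F, w3:T, w4:F. ✗
w5: successors {w0, w2, w5}; p -> ~q there: w0:T, w2:F, w5:T. ✗
— 1 world.
For []~(~p -> q):
w0: successors {w0, w1, w2, w5}; ~(~p -> q) there: w0:F, w1:F, w2:F, w5:F. ✗
w1: successors {w0, w1}; ~(~p -> q) there: w0:F, w1:F. ✗
w2: successors {w1, w2, w3, w4, w5}; ~(~p -> q) there: w1:F, w2:F, w3:T, w4:F, w5:F. ✗
w3: successors {w2, w3, w5}; ~(~p -> q) there: w2:F, w3:T, w5:F. ✗
w4: successors {w2, w3, w4}; ~(~p -> q) there: w2:F, w3:T, w4:F. ✗
w5: successors {w0, w2, w5}; ~(~p -> q) there: w0:F, w2:F, w5:F. ✗
— 0 worlds.

1 and 0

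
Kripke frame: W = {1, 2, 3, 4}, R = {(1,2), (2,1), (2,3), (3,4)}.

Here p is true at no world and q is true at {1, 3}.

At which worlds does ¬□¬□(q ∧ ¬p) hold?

{1, 3}

1: □¬□(q ∧ ¬p) is F. ✓
2: □¬□(q ∧ ¬p) is T. ✗
3: □¬□(q ∧ ¬p) is F. ✓
4: □¬□(q ∧ ¬p) is T. ✗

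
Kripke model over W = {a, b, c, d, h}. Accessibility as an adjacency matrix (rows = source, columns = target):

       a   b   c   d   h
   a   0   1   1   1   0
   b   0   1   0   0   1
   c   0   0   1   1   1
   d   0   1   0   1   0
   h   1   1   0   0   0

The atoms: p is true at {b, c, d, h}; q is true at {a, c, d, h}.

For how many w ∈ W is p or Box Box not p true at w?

a: p is F, Box Box not p is F. ✗
b: p is T, Box Box not p is F. ✓
c: p is T, Box Box not p is F. ✓
d: p is T, Box Box not p is F. ✓
h: p is T, Box Box not p is F. ✓
Satisfying worlds: {b, c, d, h}.

4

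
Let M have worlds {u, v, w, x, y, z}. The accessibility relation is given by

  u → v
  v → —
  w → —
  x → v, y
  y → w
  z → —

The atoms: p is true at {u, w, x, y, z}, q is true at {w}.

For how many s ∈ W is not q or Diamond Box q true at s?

5

u: not q is T, Diamond Box q is T. ✓
v: not q is T, Diamond Box q is F. ✓
w: not q is F, Diamond Box q is F. ✗
x: not q is T, Diamond Box q is T. ✓
y: not q is T, Diamond Box q is T. ✓
z: not q is T, Diamond Box q is F. ✓
Satisfying worlds: {u, v, x, y, z}.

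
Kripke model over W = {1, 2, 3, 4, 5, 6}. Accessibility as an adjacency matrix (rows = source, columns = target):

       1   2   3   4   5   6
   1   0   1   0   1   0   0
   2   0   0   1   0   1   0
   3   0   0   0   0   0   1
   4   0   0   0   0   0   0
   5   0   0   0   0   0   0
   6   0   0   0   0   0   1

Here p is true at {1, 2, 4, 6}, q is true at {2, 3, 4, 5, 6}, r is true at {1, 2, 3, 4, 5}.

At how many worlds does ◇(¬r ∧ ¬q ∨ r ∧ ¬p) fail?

5

1: successors {2, 4}; ¬r ∧ ¬q ∨ r ∧ ¬p there: 2:F, 4:F. ✗
2: successors {3, 5}; ¬r ∧ ¬q ∨ r ∧ ¬p there: 3:T, 5:T. ✓
3: successors {6}; ¬r ∧ ¬q ∨ r ∧ ¬p there: 6:F. ✗
4: no successors, so ◇(¬r ∧ ¬q ∨ r ∧ ¬p) fails. ✗
5: no successors, so ◇(¬r ∧ ¬q ∨ r ∧ ¬p) fails. ✗
6: successors {6}; ¬r ∧ ¬q ∨ r ∧ ¬p there: 6:F. ✗
Satisfying worlds: {2}.
So ◇(¬r ∧ ¬q ∨ r ∧ ¬p) fails at the other 5 worlds.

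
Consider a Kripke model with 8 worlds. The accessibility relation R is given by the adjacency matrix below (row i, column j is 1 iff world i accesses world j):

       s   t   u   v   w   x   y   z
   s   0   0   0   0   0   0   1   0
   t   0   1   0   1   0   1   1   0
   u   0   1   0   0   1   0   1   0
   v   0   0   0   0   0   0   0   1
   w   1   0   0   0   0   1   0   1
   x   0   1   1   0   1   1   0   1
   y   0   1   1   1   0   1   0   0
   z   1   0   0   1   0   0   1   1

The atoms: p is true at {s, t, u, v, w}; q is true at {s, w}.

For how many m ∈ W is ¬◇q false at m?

s: ◇q is F. ✓
t: ◇q is F. ✓
u: ◇q is T. ✗
v: ◇q is F. ✓
w: ◇q is T. ✗
x: ◇q is T. ✗
y: ◇q is F. ✓
z: ◇q is T. ✗
Satisfying worlds: {s, t, v, y}.
So ¬◇q fails at the other 4 worlds.

4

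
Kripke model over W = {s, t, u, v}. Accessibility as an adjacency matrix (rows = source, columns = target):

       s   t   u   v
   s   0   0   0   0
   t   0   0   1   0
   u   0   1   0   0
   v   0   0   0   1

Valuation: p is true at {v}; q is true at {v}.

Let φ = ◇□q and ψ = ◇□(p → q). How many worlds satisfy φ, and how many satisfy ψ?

1 and 3

For ◇□q:
s: no successors, so ◇□q fails. ✗
t: successors {u}; □q there: u:F. ✗
u: successors {t}; □q there: t:F. ✗
v: successors {v}; □q there: v:T. ✓
— 1 world.
For ◇□(p → q):
s: no successors, so ◇□(p → q) fails. ✗
t: successors {u}; □(p → q) there: u:T. ✓
u: successors {t}; □(p → q) there: t:T. ✓
v: successors {v}; □(p → q) there: v:T. ✓
— 3 worlds.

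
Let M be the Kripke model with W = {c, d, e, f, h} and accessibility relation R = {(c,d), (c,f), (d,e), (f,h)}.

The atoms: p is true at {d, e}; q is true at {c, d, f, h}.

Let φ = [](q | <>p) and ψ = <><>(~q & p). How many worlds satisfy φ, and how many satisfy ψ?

For [](q | <>p):
c: successors {d, f}; q | <>p there: d:T, f:T. ✓
d: successors {e}; q | <>p there: e:F. ✗
e: no successors, so [](q | <>p) holds vacuously. ✓
f: successors {h}; q | <>p there: h:T. ✓
h: no successors, so [](q | <>p) holds vacuously. ✓
— 4 worlds.
For <><>(~q & p):
c: successors {d, f}; <>(~q & p) there: d:T, f:F. ✓
d: successors {e}; <>(~q & p) there: e:F. ✗
e: no successors, so <><>(~q & p) fails. ✗
f: successors {h}; <>(~q & p) there: h:F. ✗
h: no successors, so <><>(~q & p) fails. ✗
— 1 world.

4 and 1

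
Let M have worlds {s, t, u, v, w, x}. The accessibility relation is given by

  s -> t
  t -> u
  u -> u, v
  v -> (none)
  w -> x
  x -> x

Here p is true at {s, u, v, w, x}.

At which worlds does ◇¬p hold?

{s}

s: successors {t}; ¬p there: t:T. ✓
t: successors {u}; ¬p there: u:F. ✗
u: successors {u, v}; ¬p there: u:F, v:F. ✗
v: no successors, so ◇¬p fails. ✗
w: successors {x}; ¬p there: x:F. ✗
x: successors {x}; ¬p there: x:F. ✗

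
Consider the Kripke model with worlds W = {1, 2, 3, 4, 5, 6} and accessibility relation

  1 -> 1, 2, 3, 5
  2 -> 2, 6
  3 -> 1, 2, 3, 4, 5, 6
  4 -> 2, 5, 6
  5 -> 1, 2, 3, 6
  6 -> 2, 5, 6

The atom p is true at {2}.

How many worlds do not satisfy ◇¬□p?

1: successors {1, 2, 3, 5}; ¬□p there: 1:T, 2:T, 3:T, 5:T. ✓
2: successors {2, 6}; ¬□p there: 2:T, 6:T. ✓
3: successors {1, 2, 3, 4, 5, 6}; ¬□p there: 1:T, 2:T, 3:T, 4:T, 5:T, 6:T. ✓
4: successors {2, 5, 6}; ¬□p there: 2:T, 5:T, 6:T. ✓
5: successors {1, 2, 3, 6}; ¬□p there: 1:T, 2:T, 3:T, 6:T. ✓
6: successors {2, 5, 6}; ¬□p there: 2:T, 5:T, 6:T. ✓
Satisfying worlds: {1, 2, 3, 4, 5, 6}.
So ◇¬□p fails at the other 0 worlds.

0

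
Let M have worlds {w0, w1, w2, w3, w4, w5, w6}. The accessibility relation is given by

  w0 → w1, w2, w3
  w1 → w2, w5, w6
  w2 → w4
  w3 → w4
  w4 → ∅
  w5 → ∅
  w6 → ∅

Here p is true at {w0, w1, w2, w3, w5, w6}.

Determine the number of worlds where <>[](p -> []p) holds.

w0: successors {w1, w2, w3}; [](p -> []p) there: w1:F, w2:T, w3:T. ✓
w1: successors {w2, w5, w6}; [](p -> []p) there: w2:T, w5:T, w6:T. ✓
w2: successors {w4}; [](p -> []p) there: w4:T. ✓
w3: successors {w4}; [](p -> []p) there: w4:T. ✓
w4: no successors, so <>[](p -> []p) fails. ✗
w5: no successors, so <>[](p -> []p) fails. ✗
w6: no successors, so <>[](p -> []p) fails. ✗
Satisfying worlds: {w0, w1, w2, w3}.

4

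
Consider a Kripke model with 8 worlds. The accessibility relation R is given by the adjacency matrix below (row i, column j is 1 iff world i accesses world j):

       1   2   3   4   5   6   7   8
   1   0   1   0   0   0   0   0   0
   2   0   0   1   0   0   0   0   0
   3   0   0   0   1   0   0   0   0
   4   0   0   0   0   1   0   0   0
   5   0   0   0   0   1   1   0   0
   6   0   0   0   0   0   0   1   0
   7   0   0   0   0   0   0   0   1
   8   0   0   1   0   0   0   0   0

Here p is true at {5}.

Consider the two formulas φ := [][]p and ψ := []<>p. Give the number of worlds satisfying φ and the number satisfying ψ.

For [][]p:
1: successors {2}; []p there: 2:F. ✗
2: successors {3}; []p there: 3:F. ✗
3: successors {4}; []p there: 4:T. ✓
4: successors {5}; []p there: 5:F. ✗
5: successors {5, 6}; []p there: 5:F, 6:F. ✗
6: successors {7}; []p there: 7:F. ✗
7: successors {8}; []p there: 8:F. ✗
8: successors {3}; []p there: 3:F. ✗
— 1 world.
For []<>p:
1: successors {2}; <>p there: 2:F. ✗
2: successors {3}; <>p there: 3:F. ✗
3: successors {4}; <>p there: 4:T. ✓
4: successors {5}; <>p there: 5:T. ✓
5: successors {5, 6}; <>p there: 5:T, 6:F. ✗
6: successors {7}; <>p there: 7:F. ✗
7: successors {8}; <>p there: 8:F. ✗
8: successors {3}; <>p there: 3:F. ✗
— 2 worlds.

1 and 2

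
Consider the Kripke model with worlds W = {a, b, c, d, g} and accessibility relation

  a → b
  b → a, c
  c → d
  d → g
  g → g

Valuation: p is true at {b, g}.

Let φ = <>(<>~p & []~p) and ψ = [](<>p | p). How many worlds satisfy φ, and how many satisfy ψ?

For <>(<>~p & []~p):
a: successors {b}; <>~p & []~p there: b:T. ✓
b: successors {a, c}; <>~p & []~p there: a:F, c:T. ✓
c: successors {d}; <>~p & []~p there: d:F. ✗
d: successors {g}; <>~p & []~p there: g:F. ✗
g: successors {g}; <>~p & []~p there: g:F. ✗
— 2 worlds.
For [](<>p | p):
a: successors {b}; <>p | p there: b:T. ✓
b: successors {a, c}; <>p | p there: a:T, c:F. ✗
c: successors {d}; <>p | p there: d:T. ✓
d: successors {g}; <>p | p there: g:T. ✓
g: successors {g}; <>p | p there: g:T. ✓
— 4 worlds.

2 and 4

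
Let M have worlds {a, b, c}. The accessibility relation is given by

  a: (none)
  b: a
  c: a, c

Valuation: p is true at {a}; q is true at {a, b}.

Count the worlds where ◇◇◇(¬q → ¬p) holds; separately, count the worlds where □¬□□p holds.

For ◇◇◇(¬q → ¬p):
a: no successors, so ◇◇◇(¬q → ¬p) fails. ✗
b: successors {a}; ◇◇(¬q → ¬p) there: a:F. ✗
c: successors {a, c}; ◇◇(¬q → ¬p) there: a:F, c:T. ✓
— 1 world.
For □¬□□p:
a: no successors, so □¬□□p holds vacuously. ✓
b: successors {a}; ¬□□p there: a:F. ✗
c: successors {a, c}; ¬□□p there: a:F, c:T. ✗
— 1 world.

1 and 1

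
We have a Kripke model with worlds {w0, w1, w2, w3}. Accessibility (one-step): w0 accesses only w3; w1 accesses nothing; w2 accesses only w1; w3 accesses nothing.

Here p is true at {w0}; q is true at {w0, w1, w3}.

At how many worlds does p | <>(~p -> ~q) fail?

3

w0: p is T, <>(~p -> ~q) is F. ✓
w1: p is F, <>(~p -> ~q) is F. ✗
w2: p is F, <>(~p -> ~q) is F. ✗
w3: p is F, <>(~p -> ~q) is F. ✗
Satisfying worlds: {w0}.
So p | <>(~p -> ~q) fails at the other 3 worlds.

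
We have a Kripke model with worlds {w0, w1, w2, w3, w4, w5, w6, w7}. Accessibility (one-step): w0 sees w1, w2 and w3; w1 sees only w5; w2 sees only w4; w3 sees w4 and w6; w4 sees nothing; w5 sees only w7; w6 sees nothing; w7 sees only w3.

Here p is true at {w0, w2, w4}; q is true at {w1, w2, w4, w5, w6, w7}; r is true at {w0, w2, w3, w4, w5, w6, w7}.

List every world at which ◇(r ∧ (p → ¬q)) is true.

w0: successors {w1, w2, w3}; r ∧ (p → ¬q) there: w1:F, w2:F, w3:T. ✓
w1: successors {w5}; r ∧ (p → ¬q) there: w5:T. ✓
w2: successors {w4}; r ∧ (p → ¬q) there: w4:F. ✗
w3: successors {w4, w6}; r ∧ (p → ¬q) there: w4:F, w6:T. ✓
w4: no successors, so ◇(r ∧ (p → ¬q)) fails. ✗
w5: successors {w7}; r ∧ (p → ¬q) there: w7:T. ✓
w6: no successors, so ◇(r ∧ (p → ¬q)) fails. ✗
w7: successors {w3}; r ∧ (p → ¬q) there: w3:T. ✓

{w0, w1, w3, w5, w7}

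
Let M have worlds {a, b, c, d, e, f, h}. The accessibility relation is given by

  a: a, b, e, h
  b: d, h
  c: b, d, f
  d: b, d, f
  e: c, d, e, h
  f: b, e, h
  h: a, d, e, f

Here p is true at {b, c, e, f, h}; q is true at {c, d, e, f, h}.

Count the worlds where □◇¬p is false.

a: successors {a, b, e, h}; ◇¬p there: a:T, b:T, e:T, h:T. ✓
b: successors {d, h}; ◇¬p there: d:T, h:T. ✓
c: successors {b, d, f}; ◇¬p there: b:T, d:T, f:F. ✗
d: successors {b, d, f}; ◇¬p there: b:T, d:T, f:F. ✗
e: successors {c, d, e, h}; ◇¬p there: c:T, d:T, e:T, h:T. ✓
f: successors {b, e, h}; ◇¬p there: b:T, e:T, h:T. ✓
h: successors {a, d, e, f}; ◇¬p there: a:T, d:T, e:T, f:F. ✗
Satisfying worlds: {a, b, e, f}.
So □◇¬p fails at the other 3 worlds.

3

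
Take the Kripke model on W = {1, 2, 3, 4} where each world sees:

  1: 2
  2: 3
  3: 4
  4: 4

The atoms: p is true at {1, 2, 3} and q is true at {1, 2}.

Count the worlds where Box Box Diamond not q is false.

0

1: successors {2}; Box Diamond not q there: 2:T. ✓
2: successors {3}; Box Diamond not q there: 3:T. ✓
3: successors {4}; Box Diamond not q there: 4:T. ✓
4: successors {4}; Box Diamond not q there: 4:T. ✓
Satisfying worlds: {1, 2, 3, 4}.
So Box Box Diamond not q fails at the other 0 worlds.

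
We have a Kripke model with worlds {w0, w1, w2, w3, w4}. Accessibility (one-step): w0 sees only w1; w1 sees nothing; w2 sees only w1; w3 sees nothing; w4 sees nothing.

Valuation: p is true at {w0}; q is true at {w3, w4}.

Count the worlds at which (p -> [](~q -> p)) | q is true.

4

w0: p -> [](~q -> p) is F, q is F. ✗
w1: p -> [](~q -> p) is T, q is F. ✓
w2: p -> [](~q -> p) is T, q is F. ✓
w3: p -> [](~q -> p) is T, q is T. ✓
w4: p -> [](~q -> p) is T, q is T. ✓
Satisfying worlds: {w1, w2, w3, w4}.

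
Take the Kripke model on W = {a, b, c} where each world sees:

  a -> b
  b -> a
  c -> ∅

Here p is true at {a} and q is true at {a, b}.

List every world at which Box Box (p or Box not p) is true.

{a, c}

a: successors {b}; Box (p or Box not p) there: b:T. ✓
b: successors {a}; Box (p or Box not p) there: a:F. ✗
c: no successors, so Box Box (p or Box not p) holds vacuously. ✓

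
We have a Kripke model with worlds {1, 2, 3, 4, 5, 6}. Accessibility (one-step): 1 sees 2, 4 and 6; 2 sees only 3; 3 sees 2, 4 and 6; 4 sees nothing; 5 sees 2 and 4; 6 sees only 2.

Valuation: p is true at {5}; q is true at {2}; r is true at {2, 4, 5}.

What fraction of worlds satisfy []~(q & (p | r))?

1: successors {2, 4, 6}; ~(q & (p | r)) there: 2:F, 4:T, 6:T. ✗
2: successors {3}; ~(q & (p | r)) there: 3:T. ✓
3: successors {2, 4, 6}; ~(q & (p | r)) there: 2:F, 4:T, 6:T. ✗
4: no successors, so []~(q & (p | r)) holds vacuously. ✓
5: successors {2, 4}; ~(q & (p | r)) there: 2:F, 4:T. ✗
6: successors {2}; ~(q & (p | r)) there: 2:F. ✗
That's 2 of 6 worlds, so 2/6 = 1/3.

1/3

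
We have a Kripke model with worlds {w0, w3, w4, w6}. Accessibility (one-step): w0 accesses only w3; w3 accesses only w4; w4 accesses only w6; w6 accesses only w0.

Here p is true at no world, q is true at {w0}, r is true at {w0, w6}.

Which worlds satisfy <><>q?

w0: successors {w3}; <>q there: w3:F. ✗
w3: successors {w4}; <>q there: w4:F. ✗
w4: successors {w6}; <>q there: w6:T. ✓
w6: successors {w0}; <>q there: w0:F. ✗

{w4}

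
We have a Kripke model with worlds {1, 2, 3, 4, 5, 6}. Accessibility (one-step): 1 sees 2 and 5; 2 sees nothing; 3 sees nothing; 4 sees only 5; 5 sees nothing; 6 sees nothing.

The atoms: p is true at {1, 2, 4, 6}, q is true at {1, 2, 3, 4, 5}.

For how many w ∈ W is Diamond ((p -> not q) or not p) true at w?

2

1: successors {2, 5}; (p -> not q) or not p there: 2:F, 5:T. ✓
2: no successors, so Diamond ((p -> not q) or not p) fails. ✗
3: no successors, so Diamond ((p -> not q) or not p) fails. ✗
4: successors {5}; (p -> not q) or not p there: 5:T. ✓
5: no successors, so Diamond ((p -> not q) or not p) fails. ✗
6: no successors, so Diamond ((p -> not q) or not p) fails. ✗
Satisfying worlds: {1, 4}.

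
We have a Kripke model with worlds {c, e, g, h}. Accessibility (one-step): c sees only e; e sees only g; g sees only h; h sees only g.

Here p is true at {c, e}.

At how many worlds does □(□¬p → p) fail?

3

c: successors {e}; □¬p → p there: e:T. ✓
e: successors {g}; □¬p → p there: g:F. ✗
g: successors {h}; □¬p → p there: h:F. ✗
h: successors {g}; □¬p → p there: g:F. ✗
Satisfying worlds: {c}.
So □(□¬p → p) fails at the other 3 worlds.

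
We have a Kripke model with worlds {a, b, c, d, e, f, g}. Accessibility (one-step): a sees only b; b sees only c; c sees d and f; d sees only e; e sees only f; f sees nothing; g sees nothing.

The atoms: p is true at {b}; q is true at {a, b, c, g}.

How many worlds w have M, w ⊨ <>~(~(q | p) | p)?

a: successors {b}; ~(~(q | p) | p) there: b:F. ✗
b: successors {c}; ~(~(q | p) | p) there: c:T. ✓
c: successors {d, f}; ~(~(q | p) | p) there: d:F, f:F. ✗
d: successors {e}; ~(~(q | p) | p) there: e:F. ✗
e: successors {f}; ~(~(q | p) | p) there: f:F. ✗
f: no successors, so <>~(~(q | p) | p) fails. ✗
g: no successors, so <>~(~(q | p) | p) fails. ✗
Satisfying worlds: {b}.

1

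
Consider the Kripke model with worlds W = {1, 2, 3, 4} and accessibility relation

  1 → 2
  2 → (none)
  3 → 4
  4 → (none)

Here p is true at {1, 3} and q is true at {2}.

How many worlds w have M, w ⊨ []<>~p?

2

1: successors {2}; <>~p there: 2:F. ✗
2: no successors, so []<>~p holds vacuously. ✓
3: successors {4}; <>~p there: 4:F. ✗
4: no successors, so []<>~p holds vacuously. ✓
Satisfying worlds: {2, 4}.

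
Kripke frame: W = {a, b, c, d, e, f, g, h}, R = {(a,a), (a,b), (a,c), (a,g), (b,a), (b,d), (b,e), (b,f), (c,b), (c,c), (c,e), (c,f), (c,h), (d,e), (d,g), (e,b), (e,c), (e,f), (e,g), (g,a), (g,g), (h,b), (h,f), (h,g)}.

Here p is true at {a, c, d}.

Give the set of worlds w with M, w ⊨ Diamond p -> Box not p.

{d, f, h}

a: Diamond p is T, Box not p is F. ✗
b: Diamond p is T, Box not p is F. ✗
c: Diamond p is T, Box not p is F. ✗
d: Diamond p is F, Box not p is T. ✓
e: Diamond p is T, Box not p is F. ✗
f: Diamond p is F, Box not p is T. ✓
g: Diamond p is T, Box not p is F. ✗
h: Diamond p is F, Box not p is T. ✓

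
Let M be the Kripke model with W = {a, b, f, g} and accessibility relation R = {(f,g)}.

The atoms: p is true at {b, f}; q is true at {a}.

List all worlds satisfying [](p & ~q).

{a, b, g}

a: no successors, so [](p & ~q) holds vacuously. ✓
b: no successors, so [](p & ~q) holds vacuously. ✓
f: successors {g}; p & ~q there: g:F. ✗
g: no successors, so [](p & ~q) holds vacuously. ✓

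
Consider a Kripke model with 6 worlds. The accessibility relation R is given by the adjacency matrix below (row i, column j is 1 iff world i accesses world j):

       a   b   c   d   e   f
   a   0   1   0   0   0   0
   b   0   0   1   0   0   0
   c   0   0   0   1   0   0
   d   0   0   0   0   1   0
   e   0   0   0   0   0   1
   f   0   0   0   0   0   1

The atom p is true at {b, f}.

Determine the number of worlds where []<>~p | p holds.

a: []<>~p is T, p is F. ✓
b: []<>~p is T, p is T. ✓
c: []<>~p is T, p is F. ✓
d: []<>~p is F, p is F. ✗
e: []<>~p is F, p is F. ✗
f: []<>~p is F, p is T. ✓
Satisfying worlds: {a, b, c, f}.

4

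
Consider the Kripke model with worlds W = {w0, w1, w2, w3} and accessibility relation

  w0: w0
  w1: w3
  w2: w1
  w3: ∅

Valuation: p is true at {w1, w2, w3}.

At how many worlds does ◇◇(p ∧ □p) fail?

3

w0: successors {w0}; ◇(p ∧ □p) there: w0:F. ✗
w1: successors {w3}; ◇(p ∧ □p) there: w3:F. ✗
w2: successors {w1}; ◇(p ∧ □p) there: w1:T. ✓
w3: no successors, so ◇◇(p ∧ □p) fails. ✗
Satisfying worlds: {w2}.
So ◇◇(p ∧ □p) fails at the other 3 worlds.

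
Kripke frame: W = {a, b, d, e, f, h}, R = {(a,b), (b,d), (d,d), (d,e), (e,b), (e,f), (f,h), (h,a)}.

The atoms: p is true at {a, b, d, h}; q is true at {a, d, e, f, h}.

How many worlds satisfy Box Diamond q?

5

a: successors {b}; Diamond q there: b:T. ✓
b: successors {d}; Diamond q there: d:T. ✓
d: successors {d, e}; Diamond q there: d:T, e:T. ✓
e: successors {b, f}; Diamond q there: b:T, f:T. ✓
f: successors {h}; Diamond q there: h:T. ✓
h: successors {a}; Diamond q there: a:F. ✗
Satisfying worlds: {a, b, d, e, f}.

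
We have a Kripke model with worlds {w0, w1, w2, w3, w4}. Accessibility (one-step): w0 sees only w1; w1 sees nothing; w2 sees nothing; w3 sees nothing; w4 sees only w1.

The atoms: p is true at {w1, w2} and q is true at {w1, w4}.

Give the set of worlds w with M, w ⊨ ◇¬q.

w0: successors {w1}; ¬q there: w1:F. ✗
w1: no successors, so ◇¬q fails. ✗
w2: no successors, so ◇¬q fails. ✗
w3: no successors, so ◇¬q fails. ✗
w4: successors {w1}; ¬q there: w1:F. ✗

∅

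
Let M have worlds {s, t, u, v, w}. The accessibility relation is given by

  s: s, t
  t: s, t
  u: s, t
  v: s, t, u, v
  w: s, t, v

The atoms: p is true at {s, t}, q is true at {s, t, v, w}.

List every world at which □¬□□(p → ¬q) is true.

{s, t, u, v, w}

s: successors {s, t}; ¬□□(p → ¬q) there: s:T, t:T. ✓
t: successors {s, t}; ¬□□(p → ¬q) there: s:T, t:T. ✓
u: successors {s, t}; ¬□□(p → ¬q) there: s:T, t:T. ✓
v: successors {s, t, u, v}; ¬□□(p → ¬q) there: s:T, t:T, u:T, v:T. ✓
w: successors {s, t, v}; ¬□□(p → ¬q) there: s:T, t:T, v:T. ✓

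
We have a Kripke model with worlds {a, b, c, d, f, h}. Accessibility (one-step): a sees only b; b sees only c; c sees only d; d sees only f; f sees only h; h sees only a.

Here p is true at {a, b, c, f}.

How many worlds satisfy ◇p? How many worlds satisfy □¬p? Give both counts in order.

4 and 2

For ◇p:
a: successors {b}; p there: b:T. ✓
b: successors {c}; p there: c:T. ✓
c: successors {d}; p there: d:F. ✗
d: successors {f}; p there: f:T. ✓
f: successors {h}; p there: h:F. ✗
h: successors {a}; p there: a:T. ✓
— 4 worlds.
For □¬p:
a: successors {b}; ¬p there: b:F. ✗
b: successors {c}; ¬p there: c:F. ✗
c: successors {d}; ¬p there: d:T. ✓
d: successors {f}; ¬p there: f:F. ✗
f: successors {h}; ¬p there: h:T. ✓
h: successors {a}; ¬p there: a:F. ✗
— 2 worlds.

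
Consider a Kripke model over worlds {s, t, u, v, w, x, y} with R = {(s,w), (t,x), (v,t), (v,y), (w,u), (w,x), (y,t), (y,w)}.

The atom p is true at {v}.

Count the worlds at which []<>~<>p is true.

s: successors {w}; <>~<>p there: w:T. ✓
t: successors {x}; <>~<>p there: x:F. ✗
u: no successors, so []<>~<>p holds vacuously. ✓
v: successors {t, y}; <>~<>p there: t:T, y:T. ✓
w: successors {u, x}; <>~<>p there: u:F, x:F. ✗
x: no successors, so []<>~<>p holds vacuously. ✓
y: successors {t, w}; <>~<>p there: t:T, w:T. ✓
Satisfying worlds: {s, u, v, x, y}.

5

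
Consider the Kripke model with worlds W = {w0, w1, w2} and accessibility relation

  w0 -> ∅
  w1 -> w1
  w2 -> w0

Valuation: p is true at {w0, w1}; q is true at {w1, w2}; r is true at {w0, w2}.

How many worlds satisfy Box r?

w0: no successors, so Box r holds vacuously. ✓
w1: successors {w1}; r there: w1:F. ✗
w2: successors {w0}; r there: w0:T. ✓
Satisfying worlds: {w0, w2}.

2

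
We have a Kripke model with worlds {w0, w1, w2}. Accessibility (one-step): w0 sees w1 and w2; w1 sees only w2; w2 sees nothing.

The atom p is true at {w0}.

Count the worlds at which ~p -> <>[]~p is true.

w0: ~p is F, <>[]~p is T. ✓
w1: ~p is T, <>[]~p is T. ✓
w2: ~p is T, <>[]~p is F. ✗
Satisfying worlds: {w0, w1}.

2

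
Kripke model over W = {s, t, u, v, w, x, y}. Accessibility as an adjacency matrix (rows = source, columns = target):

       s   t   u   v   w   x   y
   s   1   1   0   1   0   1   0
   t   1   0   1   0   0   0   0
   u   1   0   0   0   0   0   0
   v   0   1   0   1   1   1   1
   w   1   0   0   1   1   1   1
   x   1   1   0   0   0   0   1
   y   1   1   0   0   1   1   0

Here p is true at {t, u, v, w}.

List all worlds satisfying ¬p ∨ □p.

s: ¬p is T, □p is F. ✓
t: ¬p is F, □p is F. ✗
u: ¬p is F, □p is F. ✗
v: ¬p is F, □p is F. ✗
w: ¬p is F, □p is F. ✗
x: ¬p is T, □p is F. ✓
y: ¬p is T, □p is F. ✓

{s, x, y}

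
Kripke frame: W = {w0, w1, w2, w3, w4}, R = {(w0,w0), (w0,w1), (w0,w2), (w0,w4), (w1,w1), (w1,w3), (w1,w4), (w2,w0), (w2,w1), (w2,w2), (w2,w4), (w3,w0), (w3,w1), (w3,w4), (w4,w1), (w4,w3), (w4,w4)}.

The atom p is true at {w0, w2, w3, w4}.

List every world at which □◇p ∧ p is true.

w0: □◇p is T, p is T. ✓
w1: □◇p is T, p is F. ✗
w2: □◇p is T, p is T. ✓
w3: □◇p is T, p is T. ✓
w4: □◇p is T, p is T. ✓

{w0, w2, w3, w4}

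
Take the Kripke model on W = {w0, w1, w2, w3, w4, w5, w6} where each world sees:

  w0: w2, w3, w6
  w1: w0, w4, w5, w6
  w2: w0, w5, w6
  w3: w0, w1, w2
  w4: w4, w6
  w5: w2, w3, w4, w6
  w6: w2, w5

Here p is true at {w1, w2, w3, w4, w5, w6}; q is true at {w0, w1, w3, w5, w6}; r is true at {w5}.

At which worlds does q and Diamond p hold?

{w0, w1, w3, w5, w6}

w0: q is T, Diamond p is T. ✓
w1: q is T, Diamond p is T. ✓
w2: q is F, Diamond p is T. ✗
w3: q is T, Diamond p is T. ✓
w4: q is F, Diamond p is T. ✗
w5: q is T, Diamond p is T. ✓
w6: q is T, Diamond p is T. ✓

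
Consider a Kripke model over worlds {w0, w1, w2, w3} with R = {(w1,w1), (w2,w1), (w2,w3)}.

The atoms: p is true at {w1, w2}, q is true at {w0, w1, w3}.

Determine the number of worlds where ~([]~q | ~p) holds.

w0: []~q | ~p is T. ✗
w1: []~q | ~p is F. ✓
w2: []~q | ~p is F. ✓
w3: []~q | ~p is T. ✗
Satisfying worlds: {w1, w2}.

2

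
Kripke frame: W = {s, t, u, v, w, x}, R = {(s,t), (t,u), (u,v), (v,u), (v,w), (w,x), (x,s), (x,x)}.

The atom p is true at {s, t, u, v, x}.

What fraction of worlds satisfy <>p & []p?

s: <>p is T, []p is T. ✓
t: <>p is T, []p is T. ✓
u: <>p is T, []p is T. ✓
v: <>p is T, []p is F. ✗
w: <>p is T, []p is T. ✓
x: <>p is T, []p is T. ✓
That's 5 of 6 worlds, so 5/6.

5/6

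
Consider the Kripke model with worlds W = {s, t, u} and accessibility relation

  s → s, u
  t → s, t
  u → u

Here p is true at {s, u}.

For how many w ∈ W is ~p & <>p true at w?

1

s: ~p is F, <>p is T. ✗
t: ~p is T, <>p is T. ✓
u: ~p is F, <>p is T. ✗
Satisfying worlds: {t}.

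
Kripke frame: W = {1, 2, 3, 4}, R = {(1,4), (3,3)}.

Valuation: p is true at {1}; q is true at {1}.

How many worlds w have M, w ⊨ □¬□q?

1: successors {4}; ¬□q there: 4:F. ✗
2: no successors, so □¬□q holds vacuously. ✓
3: successors {3}; ¬□q there: 3:T. ✓
4: no successors, so □¬□q holds vacuously. ✓
Satisfying worlds: {2, 3, 4}.

3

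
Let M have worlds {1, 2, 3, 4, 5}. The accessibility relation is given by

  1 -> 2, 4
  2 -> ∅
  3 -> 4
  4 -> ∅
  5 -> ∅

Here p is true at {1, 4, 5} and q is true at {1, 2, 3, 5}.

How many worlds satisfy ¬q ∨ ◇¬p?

2

1: ¬q is F, ◇¬p is T. ✓
2: ¬q is F, ◇¬p is F. ✗
3: ¬q is F, ◇¬p is F. ✗
4: ¬q is T, ◇¬p is F. ✓
5: ¬q is F, ◇¬p is F. ✗
Satisfying worlds: {1, 4}.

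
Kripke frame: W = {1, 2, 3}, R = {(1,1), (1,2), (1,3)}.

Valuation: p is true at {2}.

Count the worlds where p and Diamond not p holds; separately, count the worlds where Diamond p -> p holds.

For p and Diamond not p:
1: p is F, Diamond not p is T. ✗
2: p is T, Diamond not p is F. ✗
3: p is F, Diamond not p is F. ✗
— 0 worlds.
For Diamond p -> p:
1: Diamond p is T, p is F. ✗
2: Diamond p is F, p is T. ✓
3: Diamond p is F, p is F. ✓
— 2 worlds.

0 and 2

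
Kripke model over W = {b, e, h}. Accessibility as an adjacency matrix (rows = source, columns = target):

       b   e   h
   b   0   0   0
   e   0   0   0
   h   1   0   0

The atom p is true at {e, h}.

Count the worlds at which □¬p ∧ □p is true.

2

b: □¬p is T, □p is T. ✓
e: □¬p is T, □p is T. ✓
h: □¬p is T, □p is F. ✗
Satisfying worlds: {b, e}.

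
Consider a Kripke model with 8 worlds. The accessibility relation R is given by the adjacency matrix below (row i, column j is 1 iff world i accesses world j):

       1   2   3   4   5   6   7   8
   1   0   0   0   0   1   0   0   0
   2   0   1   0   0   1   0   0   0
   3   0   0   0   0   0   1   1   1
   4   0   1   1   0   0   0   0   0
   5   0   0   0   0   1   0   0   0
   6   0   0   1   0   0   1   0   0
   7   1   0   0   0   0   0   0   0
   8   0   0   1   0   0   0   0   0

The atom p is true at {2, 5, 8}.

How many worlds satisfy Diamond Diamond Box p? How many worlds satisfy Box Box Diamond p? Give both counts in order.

For Diamond Diamond Box p:
1: successors {5}; Diamond Box p there: 5:T. ✓
2: successors {2, 5}; Diamond Box p there: 2:T, 5:T. ✓
3: successors {6, 7, 8}; Diamond Box p there: 6:F, 7:T, 8:F. ✓
4: successors {2, 3}; Diamond Box p there: 2:T, 3:F. ✓
5: successors {5}; Diamond Box p there: 5:T. ✓
6: successors {3, 6}; Diamond Box p there: 3:F, 6:F. ✗
7: successors {1}; Diamond Box p there: 1:T. ✓
8: successors {3}; Diamond Box p there: 3:F. ✗
— 6 worlds.
For Box Box Diamond p:
1: successors {5}; Box Diamond p there: 5:T. ✓
2: successors {2, 5}; Box Diamond p there: 2:T, 5:T. ✓
3: successors {6, 7, 8}; Box Diamond p there: 6:F, 7:T, 8:T. ✗
4: successors {2, 3}; Box Diamond p there: 2:T, 3:F. ✗
5: successors {5}; Box Diamond p there: 5:T. ✓
6: successors {3, 6}; Box Diamond p there: 3:F, 6:F. ✗
7: successors {1}; Box Diamond p there: 1:T. ✓
8: successors {3}; Box Diamond p there: 3:F. ✗
— 4 worlds.

6 and 4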